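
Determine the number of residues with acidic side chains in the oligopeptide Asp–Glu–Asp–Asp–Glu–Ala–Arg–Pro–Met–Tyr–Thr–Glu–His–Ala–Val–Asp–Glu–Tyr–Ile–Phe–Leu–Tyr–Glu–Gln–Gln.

The acidic residues are Asp (D) and Glu (E), whose side chains end in a carboxylate group.
Matching residues: Asp1, Glu2, Asp3, Asp4, Glu5, Glu12, Asp16, Glu17, Glu23.

9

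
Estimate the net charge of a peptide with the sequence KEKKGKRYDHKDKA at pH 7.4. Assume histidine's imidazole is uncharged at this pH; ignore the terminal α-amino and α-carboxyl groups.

The side chains ionized at physiological pH are Lys/Arg (+1) and Asp/Glu (−1); with His treated as neutral, nothing else contributes.
Positive (K, R): K1, K3, K4, K6, R7, K11, K13 → +7.
Negative (D, E): E2, D9, D12 → −3.
Net charge = (+7) + (−3) = +4.

+4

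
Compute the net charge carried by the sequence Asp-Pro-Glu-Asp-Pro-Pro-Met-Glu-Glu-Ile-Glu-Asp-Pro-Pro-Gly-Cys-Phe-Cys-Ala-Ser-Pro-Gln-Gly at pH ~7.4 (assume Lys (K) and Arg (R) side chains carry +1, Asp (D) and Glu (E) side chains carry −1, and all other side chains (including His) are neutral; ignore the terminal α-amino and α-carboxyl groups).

-7

Positive (K, R): none → +0.
Negative (D, E): Asp1, Glu3, Asp4, Glu8, Glu9, Glu11, Asp12 → −7.
Net charge = (+0) + (−7) = −7.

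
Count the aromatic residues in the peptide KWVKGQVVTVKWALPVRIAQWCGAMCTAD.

The aromatic amino acids are Phe (F, benzyl), Trp (W, indole), and Tyr (Y, phenol).
Matching residues: W2, W12, W21.

3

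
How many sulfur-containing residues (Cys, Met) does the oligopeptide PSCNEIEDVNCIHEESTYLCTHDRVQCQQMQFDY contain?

5

Matching residues: C3, C11, C20, C27, M30.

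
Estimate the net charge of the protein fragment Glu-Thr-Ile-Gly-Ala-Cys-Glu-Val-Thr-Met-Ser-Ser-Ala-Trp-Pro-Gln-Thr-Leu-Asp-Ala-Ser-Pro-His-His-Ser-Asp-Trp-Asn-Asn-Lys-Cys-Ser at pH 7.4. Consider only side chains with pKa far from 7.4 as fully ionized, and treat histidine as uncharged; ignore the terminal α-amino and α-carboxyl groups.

-3

Near pH 7.4, K and R contribute +1 each, D and E contribute −1 each, and every other side chain (His included, as stated) is uncharged.
Positive (K, R): Lys30 → +1.
Negative (D, E): Glu1, Glu7, Asp19, Asp26 → −4.
Net charge = (+1) + (−4) = −3.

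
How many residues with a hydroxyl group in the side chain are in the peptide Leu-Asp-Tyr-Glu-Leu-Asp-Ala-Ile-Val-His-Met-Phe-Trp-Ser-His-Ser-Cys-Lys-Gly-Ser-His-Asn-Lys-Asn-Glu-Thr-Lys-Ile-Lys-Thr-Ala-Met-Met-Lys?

6

Serine (S), threonine (T), and tyrosine (Y) each carry a hydroxyl group on the side chain.
Matching residues: Tyr3, Ser14, Ser16, Ser20, Thr26, Thr30.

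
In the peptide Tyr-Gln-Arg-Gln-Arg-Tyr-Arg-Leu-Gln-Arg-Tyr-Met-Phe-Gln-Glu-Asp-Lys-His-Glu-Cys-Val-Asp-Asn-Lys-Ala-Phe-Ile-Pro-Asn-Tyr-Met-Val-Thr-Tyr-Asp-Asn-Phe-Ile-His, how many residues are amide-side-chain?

The amide-side-chain residues are Asn (N) and Gln (Q).
Matching residues: Gln2, Gln4, Gln9, Gln14, Asn23, Asn29, Asn36.

7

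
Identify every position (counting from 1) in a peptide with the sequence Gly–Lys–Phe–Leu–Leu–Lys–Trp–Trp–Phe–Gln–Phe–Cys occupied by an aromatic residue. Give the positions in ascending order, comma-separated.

3, 7, 8, 9, 11

F, W, and Y each carry an aromatic ring on the side chain.
Matching residues: Phe3, Trp7, Trp8, Phe9, Phe11.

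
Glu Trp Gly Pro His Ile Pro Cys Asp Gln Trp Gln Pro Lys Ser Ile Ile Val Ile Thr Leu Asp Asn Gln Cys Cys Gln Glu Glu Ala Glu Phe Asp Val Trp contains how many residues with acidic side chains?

The acidic residues are Asp (D) and Glu (E), whose side chains end in a carboxylate group.
Matching residues: Glu1, Asp9, Asp22, Glu28, Glu29, Glu31, Asp33.

7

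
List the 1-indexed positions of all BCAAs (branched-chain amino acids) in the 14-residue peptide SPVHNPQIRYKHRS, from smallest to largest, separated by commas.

The BCAAs are Val, Leu, and Ile — aliphatic side chains with a branch point.
Matching residues: V3, I8.

3, 8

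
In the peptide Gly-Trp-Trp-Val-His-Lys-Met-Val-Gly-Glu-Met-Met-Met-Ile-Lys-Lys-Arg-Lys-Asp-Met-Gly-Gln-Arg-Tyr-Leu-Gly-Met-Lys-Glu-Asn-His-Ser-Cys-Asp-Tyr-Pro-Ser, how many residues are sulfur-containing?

7

Cysteine (C, thiol) and methionine (M, thioether) are the two sulfur-containing amino acids.
Matching residues: Met7, Met11, Met12, Met13, Met20, Met27, Cys33.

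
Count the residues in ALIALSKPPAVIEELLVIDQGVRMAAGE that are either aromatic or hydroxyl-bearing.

1

Aromatic: F, W, Y. Hydroxyl-bearing: S, T, Y.
Aromatic residues here: none (0).
Hydroxyl-bearing residues here: S6 (1).
(Y belongs to both groups, but none appear in this sequence.) Total = 0 + 1 = 1.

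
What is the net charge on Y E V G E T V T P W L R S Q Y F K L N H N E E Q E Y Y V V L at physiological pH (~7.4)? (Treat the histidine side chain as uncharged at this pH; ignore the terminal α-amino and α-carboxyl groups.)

Near pH 7.4, K and R contribute +1 each, D and E contribute −1 each, and every other side chain (His included, as stated) is uncharged.
Positive (K, R): R12, K17 → +2.
Negative (D, E): E2, E5, E22, E23, E25 → −5.
Net charge = (+2) + (−5) = −3.

-3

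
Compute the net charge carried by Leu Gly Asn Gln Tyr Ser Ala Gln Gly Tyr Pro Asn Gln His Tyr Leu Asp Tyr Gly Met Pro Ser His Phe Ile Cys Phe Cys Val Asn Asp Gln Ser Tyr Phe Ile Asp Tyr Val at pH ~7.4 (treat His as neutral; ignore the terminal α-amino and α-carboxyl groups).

At pH ~7.4 the Lys and Arg side chains are protonated (+1), the Asp and Glu side chains are deprotonated (−1), and with His taken as neutral all other side chains carry no charge.
Positive (K, R): none → +0.
Negative (D, E): Asp17, Asp31, Asp37 → −3.
Net charge = (+0) + (−3) = −3.

-3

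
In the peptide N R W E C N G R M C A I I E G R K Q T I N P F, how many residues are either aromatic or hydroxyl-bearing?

3

Aromatic: F, W, Y. Hydroxyl-bearing: S, T, Y.
Aromatic residues here: W3, F23 (2).
Hydroxyl-bearing residues here: T19 (1).
(Y belongs to both groups, but none appear in this sequence.) Total = 2 + 1 = 3.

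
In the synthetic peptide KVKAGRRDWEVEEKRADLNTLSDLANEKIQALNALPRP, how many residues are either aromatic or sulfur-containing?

Aromatic: F, W, Y. Sulfur-containing: C, M.
Aromatic residues here: W9 (1).
Sulfur-containing residues here: none (0).
The two groups share no amino acid, so total = 1 + 0 = 1.

1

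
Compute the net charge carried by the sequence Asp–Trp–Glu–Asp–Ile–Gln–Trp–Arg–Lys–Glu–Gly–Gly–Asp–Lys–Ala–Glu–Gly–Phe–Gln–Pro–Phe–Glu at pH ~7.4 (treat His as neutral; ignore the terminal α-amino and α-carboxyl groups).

At pH ~7.4 the Lys and Arg side chains are protonated (+1), the Asp and Glu side chains are deprotonated (−1), and with His taken as neutral all other side chains carry no charge.
Positive (K, R): Arg8, Lys9, Lys14 → +3.
Negative (D, E): Asp1, Glu3, Asp4, Glu10, Asp13, Glu16, Glu22 → −7.
Net charge = (+3) + (−7) = −4.

-4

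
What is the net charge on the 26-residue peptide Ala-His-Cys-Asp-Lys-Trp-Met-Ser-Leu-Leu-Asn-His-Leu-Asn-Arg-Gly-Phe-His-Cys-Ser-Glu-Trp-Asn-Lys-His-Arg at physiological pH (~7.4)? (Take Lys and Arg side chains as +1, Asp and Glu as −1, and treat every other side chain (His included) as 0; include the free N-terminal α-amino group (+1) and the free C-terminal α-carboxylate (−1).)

Positive (K, R): Lys5, Arg15, Lys24, Arg26 → +4.
Negative (D, E): Asp4, Glu21 → −2.
The N-terminus (+1) and C-terminus (−1) cancel.
Net charge = (+4) + (−2) = +2.

+2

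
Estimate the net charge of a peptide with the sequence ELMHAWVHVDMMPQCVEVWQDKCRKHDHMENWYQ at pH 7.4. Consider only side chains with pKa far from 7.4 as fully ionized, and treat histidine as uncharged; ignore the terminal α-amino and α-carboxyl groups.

-3

At pH ~7.4 the Lys and Arg side chains are protonated (+1), the Asp and Glu side chains are deprotonated (−1), and with His taken as neutral all other side chains carry no charge.
Positive (K, R): K22, R24, K25 → +3.
Negative (D, E): E1, D10, E17, D21, D27, E30 → −6.
Net charge = (+3) + (−6) = −3.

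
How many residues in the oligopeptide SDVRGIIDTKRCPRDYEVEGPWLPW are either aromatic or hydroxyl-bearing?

Aromatic: F, W, Y. Hydroxyl-bearing: S, T, Y.
Aromatic residues here: Y16, W22, W25 (3).
Hydroxyl-bearing residues here: S1, T9, Y16 (3).
Y is in both groups, so the 1 Y residue must not be double-counted.
Total = 3 + 3 − 1 = 5.

5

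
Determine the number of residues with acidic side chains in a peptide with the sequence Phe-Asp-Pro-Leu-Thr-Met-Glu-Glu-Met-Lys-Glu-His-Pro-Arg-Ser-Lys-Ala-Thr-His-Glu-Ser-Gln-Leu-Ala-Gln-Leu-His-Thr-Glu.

6

The acidic residues are Asp (D) and Glu (E), whose side chains end in a carboxylate group.
Matching residues: Asp2, Glu7, Glu8, Glu11, Glu20, Glu29.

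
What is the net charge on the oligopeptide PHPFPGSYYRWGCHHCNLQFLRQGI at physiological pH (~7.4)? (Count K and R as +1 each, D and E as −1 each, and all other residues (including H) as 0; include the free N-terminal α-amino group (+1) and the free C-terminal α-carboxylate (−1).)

+2

Positive (K, R): R10, R22 → +2.
Negative (D, E): none → −0.
The N-terminus (+1) and C-terminus (−1) cancel.
Net charge = (+2) + (−0) = +2.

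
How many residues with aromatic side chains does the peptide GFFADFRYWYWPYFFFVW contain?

12

F, W, and Y each carry an aromatic ring on the side chain.
Matching residues: F2, F3, F6, Y8, W9, Y10, W11, Y13, F14, F15, F16, W18.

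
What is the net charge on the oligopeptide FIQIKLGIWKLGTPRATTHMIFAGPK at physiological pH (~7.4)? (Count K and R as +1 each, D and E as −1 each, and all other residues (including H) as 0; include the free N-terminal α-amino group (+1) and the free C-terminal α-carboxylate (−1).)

Positive (K, R): K5, K10, R15, K26 → +4.
Negative (D, E): none → −0.
The N-terminus (+1) and C-terminus (−1) cancel.
Net charge = (+4) + (−0) = +4.

+4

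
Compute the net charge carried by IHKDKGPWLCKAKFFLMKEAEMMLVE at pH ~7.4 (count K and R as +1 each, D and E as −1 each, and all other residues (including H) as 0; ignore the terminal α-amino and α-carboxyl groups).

Positive (K, R): K3, K5, K11, K13, K18 → +5.
Negative (D, E): D4, E19, E21, E26 → −4.
Net charge = (+5) + (−4) = +1.

+1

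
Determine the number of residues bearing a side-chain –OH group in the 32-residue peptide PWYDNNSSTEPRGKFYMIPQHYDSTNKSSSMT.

S, T, and Y are the three residues with a side-chain hydroxyl.
Matching residues: Y3, S7, S8, T9, Y16, Y22, S24, T25, S28, S29, S30, T32.

12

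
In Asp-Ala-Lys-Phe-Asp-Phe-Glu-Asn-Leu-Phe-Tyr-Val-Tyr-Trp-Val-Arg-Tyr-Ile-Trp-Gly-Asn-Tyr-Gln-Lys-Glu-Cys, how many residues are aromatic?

F, W, and Y each carry an aromatic ring on the side chain.
Matching residues: Phe4, Phe6, Phe10, Tyr11, Tyr13, Trp14, Tyr17, Trp19, Tyr22.

9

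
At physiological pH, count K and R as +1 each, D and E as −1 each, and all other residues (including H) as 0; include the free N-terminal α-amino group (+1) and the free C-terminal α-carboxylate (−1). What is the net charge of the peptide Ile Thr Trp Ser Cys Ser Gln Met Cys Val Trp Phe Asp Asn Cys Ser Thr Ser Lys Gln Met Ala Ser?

0

Positive (K, R): Lys19 → +1.
Negative (D, E): Asp13 → −1.
The N-terminus (+1) and C-terminus (−1) cancel.
Net charge = (+1) + (−1) = 0.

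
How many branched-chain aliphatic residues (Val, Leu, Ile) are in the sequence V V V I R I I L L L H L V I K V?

Matching residues: V1, V2, V3, I4, I6, I7, L8, L9, L10, L12, V13, I14, V16.

13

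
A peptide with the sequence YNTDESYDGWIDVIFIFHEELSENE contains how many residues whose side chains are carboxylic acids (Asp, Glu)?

Matching residues: D4, E5, D8, D12, E19, E20, E23, E25.

8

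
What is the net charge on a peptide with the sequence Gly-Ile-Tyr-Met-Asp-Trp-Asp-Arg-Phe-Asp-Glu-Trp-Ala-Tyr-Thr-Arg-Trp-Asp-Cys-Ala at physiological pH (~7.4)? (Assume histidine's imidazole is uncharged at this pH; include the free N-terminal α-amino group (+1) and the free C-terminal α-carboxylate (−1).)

-3

The side chains ionized at physiological pH are Lys/Arg (+1) and Asp/Glu (−1); with His treated as neutral, nothing else contributes.
Positive (K, R): Arg8, Arg16 → +2.
Negative (D, E): Asp5, Asp7, Asp10, Glu11, Asp18 → −5.
The N-terminus (+1) and C-terminus (−1) cancel.
Net charge = (+2) + (−5) = −3.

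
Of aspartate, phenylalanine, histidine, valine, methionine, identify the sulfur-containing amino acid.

methionine

The sulfur-bearing residues are cysteine (–SH) and methionine (–S–CH₃).
Of the listed options, only methionine belongs to this group.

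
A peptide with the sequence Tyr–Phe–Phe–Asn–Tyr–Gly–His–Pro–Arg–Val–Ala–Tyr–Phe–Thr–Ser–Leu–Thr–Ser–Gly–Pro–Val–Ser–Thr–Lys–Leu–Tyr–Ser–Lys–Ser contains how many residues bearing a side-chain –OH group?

12

Serine (S), threonine (T), and tyrosine (Y) each carry a hydroxyl group on the side chain.
Matching residues: Tyr1, Tyr5, Tyr12, Thr14, Ser15, Thr17, Ser18, Ser22, Thr23, Tyr26, Ser27, Ser29.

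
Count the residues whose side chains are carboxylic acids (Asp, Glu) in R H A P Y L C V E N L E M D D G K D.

5

Matching residues: E9, E12, D14, D15, D18.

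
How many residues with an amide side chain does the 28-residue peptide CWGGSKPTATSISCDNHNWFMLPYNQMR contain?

The amide-side-chain residues are Asn (N) and Gln (Q).
Matching residues: N16, N18, N25, Q26.

4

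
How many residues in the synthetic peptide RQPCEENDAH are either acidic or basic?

5

Acidic: D, E. Basic: H, K, R.
Acidic residues here: E5, E6, D8 (3).
Basic residues here: R1, H10 (2).
The two groups share no amino acid, so total = 3 + 2 = 5.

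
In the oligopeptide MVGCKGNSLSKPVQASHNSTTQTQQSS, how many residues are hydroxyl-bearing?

Serine (S), threonine (T), and tyrosine (Y) each carry a hydroxyl group on the side chain.
Matching residues: S8, S10, S16, S19, T20, T21, T23, S26, S27.

9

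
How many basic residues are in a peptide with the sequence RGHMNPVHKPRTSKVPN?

6

The basic amino acids are Lys (K), Arg (R), and His (H).
Matching residues: R1, H3, H8, K9, R11, K14.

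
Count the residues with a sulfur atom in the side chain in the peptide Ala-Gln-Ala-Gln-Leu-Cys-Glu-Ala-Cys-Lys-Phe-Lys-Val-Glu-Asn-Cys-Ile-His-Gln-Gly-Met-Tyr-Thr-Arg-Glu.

4

Only Cys (C) and Met (M) have a sulfur atom in the side chain.
Matching residues: Cys6, Cys9, Cys16, Met21.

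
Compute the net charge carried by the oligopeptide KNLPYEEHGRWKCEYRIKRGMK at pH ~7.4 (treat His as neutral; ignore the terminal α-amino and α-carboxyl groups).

At pH ~7.4 the Lys and Arg side chains are protonated (+1), the Asp and Glu side chains are deprotonated (−1), and with His taken as neutral all other side chains carry no charge.
Positive (K, R): K1, R10, K12, R16, K18, R19, K22 → +7.
Negative (D, E): E6, E7, E14 → −3.
Net charge = (+7) + (−3) = +4.

+4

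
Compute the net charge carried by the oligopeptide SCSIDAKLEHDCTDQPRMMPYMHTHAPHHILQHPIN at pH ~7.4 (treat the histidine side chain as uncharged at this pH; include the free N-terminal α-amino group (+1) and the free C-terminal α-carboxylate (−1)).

At pH ~7.4 the Lys and Arg side chains are protonated (+1), the Asp and Glu side chains are deprotonated (−1), and with His taken as neutral all other side chains carry no charge.
Positive (K, R): K7, R17 → +2.
Negative (D, E): D5, E9, D11, D14 → −4.
The N-terminus (+1) and C-terminus (−1) cancel.
Net charge = (+2) + (−4) = −2.

-2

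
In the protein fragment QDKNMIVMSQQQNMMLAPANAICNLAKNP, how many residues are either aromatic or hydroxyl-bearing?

1

Aromatic: F, W, Y. Hydroxyl-bearing: S, T, Y.
Aromatic residues here: none (0).
Hydroxyl-bearing residues here: S9 (1).
(Y belongs to both groups, but none appear in this sequence.) Total = 0 + 1 = 1.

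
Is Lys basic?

Yes

Lysine (K), arginine (R), and histidine (H) have basic, nitrogen-containing side chains.
Lysine is in this group.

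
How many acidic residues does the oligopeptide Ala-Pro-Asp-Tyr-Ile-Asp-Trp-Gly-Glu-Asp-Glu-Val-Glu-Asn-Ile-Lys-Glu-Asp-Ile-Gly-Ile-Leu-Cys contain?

8

Aspartate (D) and glutamate (E) have carboxylic-acid side chains and are the acidic amino acids.
Matching residues: Asp3, Asp6, Glu9, Asp10, Glu11, Glu13, Glu17, Asp18.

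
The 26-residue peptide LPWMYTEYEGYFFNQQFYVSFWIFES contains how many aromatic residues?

Phenylalanine (F), tryptophan (W), and tyrosine (Y) have aromatic ring side chains.
Matching residues: W3, Y5, Y8, Y11, F12, F13, F17, Y18, F21, W22, F24.

11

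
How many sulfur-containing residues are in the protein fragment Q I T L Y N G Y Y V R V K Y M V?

The sulfur-bearing residues are cysteine (–SH) and methionine (–S–CH₃).
Matching residues: M15.

1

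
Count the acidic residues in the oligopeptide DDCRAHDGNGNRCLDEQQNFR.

Aspartate (D) and glutamate (E) have carboxylic-acid side chains and are the acidic amino acids.
Matching residues: D1, D2, D7, D15, E16.

5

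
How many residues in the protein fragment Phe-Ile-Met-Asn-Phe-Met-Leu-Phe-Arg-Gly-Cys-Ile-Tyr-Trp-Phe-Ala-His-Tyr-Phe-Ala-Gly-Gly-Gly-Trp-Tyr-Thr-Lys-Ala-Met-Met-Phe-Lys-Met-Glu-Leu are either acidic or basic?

5

Acidic: D, E. Basic: H, K, R.
Acidic residues here: Glu34 (1).
Basic residues here: Arg9, His17, Lys27, Lys32 (4).
The two groups share no amino acid, so total = 1 + 4 = 5.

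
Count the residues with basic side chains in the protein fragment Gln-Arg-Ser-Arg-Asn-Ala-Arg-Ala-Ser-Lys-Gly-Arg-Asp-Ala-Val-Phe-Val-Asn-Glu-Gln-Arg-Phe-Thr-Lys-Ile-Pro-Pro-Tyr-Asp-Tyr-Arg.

8

K, R, and H are the three residues with basic side chains (ε-amine, guanidinium, and imidazole respectively).
Matching residues: Arg2, Arg4, Arg7, Lys10, Arg12, Arg21, Lys24, Arg31.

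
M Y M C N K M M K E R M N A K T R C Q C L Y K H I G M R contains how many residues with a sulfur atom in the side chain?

Cysteine (C, thiol) and methionine (M, thioether) are the two sulfur-containing amino acids.
Matching residues: M1, M3, C4, M7, M8, M12, C18, C20, M27.

9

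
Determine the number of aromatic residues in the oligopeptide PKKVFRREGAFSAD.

Phenylalanine (F), tryptophan (W), and tyrosine (Y) have aromatic ring side chains.
Matching residues: F5, F11.

2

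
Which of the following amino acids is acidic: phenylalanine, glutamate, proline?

glutamate

Only D (aspartate) and E (glutamate) carry a side-chain carboxylic acid.
Of the listed options, only glutamate belongs to this group.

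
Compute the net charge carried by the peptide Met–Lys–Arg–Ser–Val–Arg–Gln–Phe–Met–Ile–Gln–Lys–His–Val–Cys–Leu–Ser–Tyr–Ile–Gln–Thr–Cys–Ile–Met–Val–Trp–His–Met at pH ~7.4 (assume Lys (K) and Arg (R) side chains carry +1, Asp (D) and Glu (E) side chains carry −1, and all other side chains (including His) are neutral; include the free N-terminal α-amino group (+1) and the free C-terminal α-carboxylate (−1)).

+4

Positive (K, R): Lys2, Arg3, Arg6, Lys12 → +4.
Negative (D, E): none → −0.
The N-terminus (+1) and C-terminus (−1) cancel.
Net charge = (+4) + (−0) = +4.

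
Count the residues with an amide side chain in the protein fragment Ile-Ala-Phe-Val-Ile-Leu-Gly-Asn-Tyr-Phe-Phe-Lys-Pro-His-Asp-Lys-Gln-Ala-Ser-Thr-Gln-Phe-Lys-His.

The amide-side-chain residues are Asn (N) and Gln (Q).
Matching residues: Asn8, Gln17, Gln21.

3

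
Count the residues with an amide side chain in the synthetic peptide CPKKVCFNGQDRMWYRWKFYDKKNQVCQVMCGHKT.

5

The amide-side-chain residues are Asn (N) and Gln (Q).
Matching residues: N8, Q10, N24, Q25, Q28.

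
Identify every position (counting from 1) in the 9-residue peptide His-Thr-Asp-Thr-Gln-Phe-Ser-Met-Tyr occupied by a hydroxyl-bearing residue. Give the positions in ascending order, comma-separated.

2, 4, 7, 9

Matching residues: Thr2, Thr4, Ser7, Tyr9.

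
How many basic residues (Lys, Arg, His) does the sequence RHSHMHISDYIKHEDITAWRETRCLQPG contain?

Matching residues: R1, H2, H4, H6, K12, H13, R20, R23.

8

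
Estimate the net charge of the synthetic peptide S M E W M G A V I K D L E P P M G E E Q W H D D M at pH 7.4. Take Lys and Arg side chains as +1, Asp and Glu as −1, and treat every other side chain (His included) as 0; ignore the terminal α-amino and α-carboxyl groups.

-6

Positive (K, R): K10 → +1.
Negative (D, E): E3, D11, E13, E18, E19, D23, D24 → −7.
Net charge = (+1) + (−7) = −6.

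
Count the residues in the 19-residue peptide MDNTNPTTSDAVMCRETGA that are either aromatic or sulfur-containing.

Aromatic: F, W, Y. Sulfur-containing: C, M.
Aromatic residues here: none (0).
Sulfur-containing residues here: M1, M13, C14 (3).
The two groups share no amino acid, so total = 0 + 3 = 3.

3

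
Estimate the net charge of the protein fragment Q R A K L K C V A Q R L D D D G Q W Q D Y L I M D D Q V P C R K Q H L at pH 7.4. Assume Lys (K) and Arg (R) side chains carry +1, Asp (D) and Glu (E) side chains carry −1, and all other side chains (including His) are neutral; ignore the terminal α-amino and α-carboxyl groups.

Positive (K, R): R2, K4, K6, R11, R31, K32 → +6.
Negative (D, E): D13, D14, D15, D20, D25, D26 → −6.
Net charge = (+6) + (−6) = 0.

0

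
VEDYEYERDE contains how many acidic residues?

6

The acidic residues are Asp (D) and Glu (E), whose side chains end in a carboxylate group.
Matching residues: E2, D3, E5, E7, D9, E10.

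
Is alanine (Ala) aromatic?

No

The aromatic amino acids are Phe (F, benzyl), Trp (W, indole), and Tyr (Y, phenol).
Alanine is not in this group.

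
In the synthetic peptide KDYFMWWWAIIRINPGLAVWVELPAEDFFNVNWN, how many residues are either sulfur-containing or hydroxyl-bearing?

2

Sulfur-containing: C, M. Hydroxyl-bearing: S, T, Y.
Sulfur-containing residues here: M5 (1).
Hydroxyl-bearing residues here: Y3 (1).
The two groups share no amino acid, so total = 1 + 1 = 2.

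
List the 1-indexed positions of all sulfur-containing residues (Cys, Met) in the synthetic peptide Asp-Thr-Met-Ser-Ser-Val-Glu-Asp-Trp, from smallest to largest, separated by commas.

3

Matching residues: Met3.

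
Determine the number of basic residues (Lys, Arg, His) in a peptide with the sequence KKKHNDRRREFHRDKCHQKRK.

14

Matching residues: K1, K2, K3, H4, R7, R8, R9, H12, R13, K15, H17, K19, R20, K21.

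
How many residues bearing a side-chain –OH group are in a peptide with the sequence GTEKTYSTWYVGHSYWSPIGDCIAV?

9

Serine (S), threonine (T), and tyrosine (Y) each carry a hydroxyl group on the side chain.
Matching residues: T2, T5, Y6, S7, T8, Y10, S14, Y15, S17.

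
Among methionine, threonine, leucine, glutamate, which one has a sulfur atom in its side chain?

Cysteine (C, thiol) and methionine (M, thioether) are the two sulfur-containing amino acids.
Of the listed options, only methionine belongs to this group.

methionine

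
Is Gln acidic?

No

Aspartate (D) and glutamate (E) have carboxylic-acid side chains and are the acidic amino acids.
Glutamine is not in this group.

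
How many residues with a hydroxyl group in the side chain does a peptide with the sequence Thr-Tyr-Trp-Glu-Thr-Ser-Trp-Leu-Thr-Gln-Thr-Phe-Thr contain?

The –OH-bearing residues are Ser, Thr (aliphatic alcohols), and Tyr (phenol).
Matching residues: Thr1, Tyr2, Thr5, Ser6, Thr9, Thr11, Thr13.

7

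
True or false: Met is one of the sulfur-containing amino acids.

True

Cysteine (C, thiol) and methionine (M, thioether) are the two sulfur-containing amino acids.
Methionine is in this group.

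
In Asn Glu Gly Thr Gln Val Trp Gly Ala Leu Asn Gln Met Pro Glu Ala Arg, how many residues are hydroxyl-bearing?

1

The –OH-bearing residues are Ser, Thr (aliphatic alcohols), and Tyr (phenol).
Matching residues: Thr4.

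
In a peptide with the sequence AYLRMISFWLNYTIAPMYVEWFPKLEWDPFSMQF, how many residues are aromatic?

The aromatic amino acids are Phe (F, benzyl), Trp (W, indole), and Tyr (Y, phenol).
Matching residues: Y2, F8, W9, Y12, Y18, W21, F22, W27, F30, F34.

10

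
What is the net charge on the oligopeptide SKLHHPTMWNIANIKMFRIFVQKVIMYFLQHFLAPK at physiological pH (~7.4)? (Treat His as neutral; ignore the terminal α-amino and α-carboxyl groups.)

+5

Near pH 7.4, K and R contribute +1 each, D and E contribute −1 each, and every other side chain (His included, as stated) is uncharged.
Positive (K, R): K2, K15, R18, K23, K36 → +5.
Negative (D, E): none → −0.
Net charge = (+5) + (−0) = +5.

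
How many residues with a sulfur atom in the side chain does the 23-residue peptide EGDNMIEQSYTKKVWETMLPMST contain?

Only Cys (C) and Met (M) have a sulfur atom in the side chain.
Matching residues: M5, M18, M21.

3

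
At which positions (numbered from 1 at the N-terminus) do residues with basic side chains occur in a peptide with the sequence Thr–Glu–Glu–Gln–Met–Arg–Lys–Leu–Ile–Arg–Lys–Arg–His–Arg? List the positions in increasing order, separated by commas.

6, 7, 10, 11, 12, 13, 14

Lysine (K), arginine (R), and histidine (H) have basic, nitrogen-containing side chains.
Matching residues: Arg6, Lys7, Arg10, Lys11, Arg12, His13, Arg14.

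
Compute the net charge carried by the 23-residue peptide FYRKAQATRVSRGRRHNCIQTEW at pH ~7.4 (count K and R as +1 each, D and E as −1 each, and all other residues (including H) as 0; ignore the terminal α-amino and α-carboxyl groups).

Positive (K, R): R3, K4, R9, R12, R14, R15 → +6.
Negative (D, E): E22 → −1.
Net charge = (+6) + (−1) = +5.

+5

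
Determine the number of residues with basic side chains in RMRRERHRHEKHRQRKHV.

Lysine (K), arginine (R), and histidine (H) have basic, nitrogen-containing side chains.
Matching residues: R1, R3, R4, R6, H7, R8, H9, K11, H12, R13, R15, K16, H17.

13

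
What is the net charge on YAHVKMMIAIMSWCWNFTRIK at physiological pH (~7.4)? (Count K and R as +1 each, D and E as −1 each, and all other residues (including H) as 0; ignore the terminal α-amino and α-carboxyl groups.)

Positive (K, R): K5, R19, K21 → +3.
Negative (D, E): none → −0.
Net charge = (+3) + (−0) = +3.

+3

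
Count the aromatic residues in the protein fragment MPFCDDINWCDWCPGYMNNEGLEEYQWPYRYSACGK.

The aromatic amino acids are Phe (F, benzyl), Trp (W, indole), and Tyr (Y, phenol).
Matching residues: F3, W9, W12, Y16, Y25, W27, Y29, Y31.

8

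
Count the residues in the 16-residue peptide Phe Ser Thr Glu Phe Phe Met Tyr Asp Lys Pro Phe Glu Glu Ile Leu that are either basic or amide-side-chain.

Basic: H, K, R. Amide-side-chain: N, Q.
Basic residues here: Lys10 (1).
Amide-side-chain residues here: none (0).
The two groups share no amino acid, so total = 1 + 0 = 1.

1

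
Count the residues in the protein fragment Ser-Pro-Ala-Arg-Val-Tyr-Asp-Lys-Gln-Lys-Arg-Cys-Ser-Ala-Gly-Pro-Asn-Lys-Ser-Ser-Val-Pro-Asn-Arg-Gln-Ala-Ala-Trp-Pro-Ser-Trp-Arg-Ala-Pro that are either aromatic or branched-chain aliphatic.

5

Aromatic: F, W, Y. Branched-chain aliphatic: I, L, V.
Aromatic residues here: Tyr6, Trp28, Trp31 (3).
Branched-chain aliphatic residues here: Val5, Val21 (2).
The two groups share no amino acid, so total = 3 + 2 = 5.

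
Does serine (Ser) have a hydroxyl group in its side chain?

Yes

Serine (S), threonine (T), and tyrosine (Y) each carry a hydroxyl group on the side chain.
Serine is in this group.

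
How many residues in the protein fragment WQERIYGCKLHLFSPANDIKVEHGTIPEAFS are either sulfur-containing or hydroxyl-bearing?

Sulfur-containing: C, M. Hydroxyl-bearing: S, T, Y.
Sulfur-containing residues here: C8 (1).
Hydroxyl-bearing residues here: Y6, S14, T25, S31 (4).
The two groups share no amino acid, so total = 1 + 4 = 5.

5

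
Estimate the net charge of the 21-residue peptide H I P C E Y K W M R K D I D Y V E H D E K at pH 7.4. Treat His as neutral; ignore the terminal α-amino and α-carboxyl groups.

At pH ~7.4 the Lys and Arg side chains are protonated (+1), the Asp and Glu side chains are deprotonated (−1), and with His taken as neutral all other side chains carry no charge.
Positive (K, R): K7, R10, K11, K21 → +4.
Negative (D, E): E5, D12, D14, E17, D19, E20 → −6.
Net charge = (+4) + (−6) = −2.

-2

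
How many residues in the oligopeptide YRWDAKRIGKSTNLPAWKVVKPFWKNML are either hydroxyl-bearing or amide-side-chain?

5

Hydroxyl-bearing: S, T, Y. Amide-side-chain: N, Q.
Hydroxyl-bearing residues here: Y1, S11, T12 (3).
Amide-side-chain residues here: N13, N26 (2).
The two groups share no amino acid, so total = 3 + 2 = 5.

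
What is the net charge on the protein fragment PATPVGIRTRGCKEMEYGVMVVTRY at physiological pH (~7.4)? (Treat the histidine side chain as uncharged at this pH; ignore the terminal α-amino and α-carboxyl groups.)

+2

Near pH 7.4, K and R contribute +1 each, D and E contribute −1 each, and every other side chain (His included, as stated) is uncharged.
Positive (K, R): R8, R10, K13, R24 → +4.
Negative (D, E): E14, E16 → −2.
Net charge = (+4) + (−2) = +2.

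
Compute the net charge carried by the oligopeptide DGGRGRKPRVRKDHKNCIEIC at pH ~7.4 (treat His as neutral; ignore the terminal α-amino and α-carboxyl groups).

+4

The side chains ionized at physiological pH are Lys/Arg (+1) and Asp/Glu (−1); with His treated as neutral, nothing else contributes.
Positive (K, R): R4, R6, K7, R9, R11, K12, K15 → +7.
Negative (D, E): D1, D13, E19 → −3.
Net charge = (+7) + (−3) = +4.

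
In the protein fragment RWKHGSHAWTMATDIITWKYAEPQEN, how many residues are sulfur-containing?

Cysteine (C, thiol) and methionine (M, thioether) are the two sulfur-containing amino acids.
Matching residues: M11.

1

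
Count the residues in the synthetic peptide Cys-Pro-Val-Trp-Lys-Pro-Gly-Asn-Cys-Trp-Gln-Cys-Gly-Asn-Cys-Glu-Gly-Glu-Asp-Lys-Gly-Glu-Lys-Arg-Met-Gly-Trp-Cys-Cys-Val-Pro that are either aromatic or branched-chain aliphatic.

5

Aromatic: F, W, Y. Branched-chain aliphatic: I, L, V.
Aromatic residues here: Trp4, Trp10, Trp27 (3).
Branched-chain aliphatic residues here: Val3, Val30 (2).
The two groups share no amino acid, so total = 3 + 2 = 5.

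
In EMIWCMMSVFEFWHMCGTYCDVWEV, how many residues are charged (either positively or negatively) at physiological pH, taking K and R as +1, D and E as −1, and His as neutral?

4

Charged side chains at pH ~7.4: K, R (positive); D, E (negative).
Matching residues: E1, E11, D21, E24.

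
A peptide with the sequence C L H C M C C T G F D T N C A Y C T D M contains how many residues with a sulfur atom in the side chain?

8

Cysteine (C, thiol) and methionine (M, thioether) are the two sulfur-containing amino acids.
Matching residues: C1, C4, M5, C6, C7, C14, C17, M20.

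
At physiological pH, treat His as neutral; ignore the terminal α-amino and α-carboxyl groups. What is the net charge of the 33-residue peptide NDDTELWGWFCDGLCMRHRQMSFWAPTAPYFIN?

The side chains ionized at physiological pH are Lys/Arg (+1) and Asp/Glu (−1); with His treated as neutral, nothing else contributes.
Positive (K, R): R17, R19 → +2.
Negative (D, E): D2, D3, E5, D12 → −4.
Net charge = (+2) + (−4) = −2.

-2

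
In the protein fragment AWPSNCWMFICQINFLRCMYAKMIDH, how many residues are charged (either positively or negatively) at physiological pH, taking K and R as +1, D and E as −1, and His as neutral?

Charged side chains at pH ~7.4: K, R (positive); D, E (negative).
Matching residues: R17, K22, D25.

3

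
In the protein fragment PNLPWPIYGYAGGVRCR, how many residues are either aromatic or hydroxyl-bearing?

3

Aromatic: F, W, Y. Hydroxyl-bearing: S, T, Y.
Aromatic residues here: W5, Y8, Y10 (3).
Hydroxyl-bearing residues here: Y8, Y10 (2).
Y is in both groups, so the 2 Y residues must not be double-counted.
Total = 3 + 2 − 2 = 3.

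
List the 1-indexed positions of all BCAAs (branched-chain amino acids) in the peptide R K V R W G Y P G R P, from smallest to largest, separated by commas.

Valine (V), leucine (L), and isoleucine (I) are the branched-chain amino acids.
Matching residues: V3.

3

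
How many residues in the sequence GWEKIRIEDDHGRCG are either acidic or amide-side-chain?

Acidic: D, E. Amide-side-chain: N, Q.
Acidic residues here: E3, E8, D9, D10 (4).
Amide-side-chain residues here: none (0).
The two groups share no amino acid, so total = 4 + 0 = 4.

4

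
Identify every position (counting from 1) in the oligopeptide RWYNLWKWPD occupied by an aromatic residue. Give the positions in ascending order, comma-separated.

2, 3, 6, 8

Phenylalanine (F), tryptophan (W), and tyrosine (Y) have aromatic ring side chains.
Matching residues: W2, Y3, W6, W8.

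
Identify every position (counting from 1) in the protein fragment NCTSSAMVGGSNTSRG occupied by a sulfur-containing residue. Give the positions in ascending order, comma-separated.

2, 7

Only Cys (C) and Met (M) have a sulfur atom in the side chain.
Matching residues: C2, M7.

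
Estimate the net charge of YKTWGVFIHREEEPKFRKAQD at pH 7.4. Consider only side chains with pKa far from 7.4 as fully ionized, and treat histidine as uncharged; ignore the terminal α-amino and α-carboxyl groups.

+1

The side chains ionized at physiological pH are Lys/Arg (+1) and Asp/Glu (−1); with His treated as neutral, nothing else contributes.
Positive (K, R): K2, R10, K15, R17, K18 → +5.
Negative (D, E): E11, E12, E13, D21 → −4.
Net charge = (+5) + (−4) = +1.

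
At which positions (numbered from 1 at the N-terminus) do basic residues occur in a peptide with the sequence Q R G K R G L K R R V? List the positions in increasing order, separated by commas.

K, R, and H are the three residues with basic side chains (ε-amine, guanidinium, and imidazole respectively).
Matching residues: R2, K4, R5, K8, R9, R10.

2, 4, 5, 8, 9, 10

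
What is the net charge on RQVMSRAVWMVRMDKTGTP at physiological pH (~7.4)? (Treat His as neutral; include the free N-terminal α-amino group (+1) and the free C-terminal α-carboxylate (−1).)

At pH ~7.4 the Lys and Arg side chains are protonated (+1), the Asp and Glu side chains are deprotonated (−1), and with His taken as neutral all other side chains carry no charge.
Positive (K, R): R1, R6, R12, K15 → +4.
Negative (D, E): D14 → −1.
The N-terminus (+1) and C-terminus (−1) cancel.
Net charge = (+4) + (−1) = +3.

+3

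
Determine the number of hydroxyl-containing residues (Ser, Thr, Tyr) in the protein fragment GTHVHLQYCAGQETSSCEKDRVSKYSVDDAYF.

9

Matching residues: T2, Y8, T14, S15, S16, S23, Y25, S26, Y31.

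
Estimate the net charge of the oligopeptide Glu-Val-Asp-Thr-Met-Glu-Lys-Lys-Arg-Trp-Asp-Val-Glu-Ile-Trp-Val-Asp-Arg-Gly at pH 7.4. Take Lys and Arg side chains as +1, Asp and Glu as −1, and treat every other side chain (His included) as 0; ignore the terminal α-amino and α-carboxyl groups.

Positive (K, R): Lys7, Lys8, Arg9, Arg18 → +4.
Negative (D, E): Glu1, Asp3, Glu6, Asp11, Glu13, Asp17 → −6.
Net charge = (+4) + (−6) = −2.

-2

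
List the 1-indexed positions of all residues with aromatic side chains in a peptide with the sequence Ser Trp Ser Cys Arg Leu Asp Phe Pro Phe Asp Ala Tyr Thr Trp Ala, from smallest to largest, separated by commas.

2, 8, 10, 13, 15

Phenylalanine (F), tryptophan (W), and tyrosine (Y) have aromatic ring side chains.
Matching residues: Trp2, Phe8, Phe10, Tyr13, Trp15.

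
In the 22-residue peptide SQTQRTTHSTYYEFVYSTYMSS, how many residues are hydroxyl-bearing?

14

S, T, and Y are the three residues with a side-chain hydroxyl.
Matching residues: S1, T3, T6, T7, S9, T10, Y11, Y12, Y16, S17, T18, Y19, S21, S22.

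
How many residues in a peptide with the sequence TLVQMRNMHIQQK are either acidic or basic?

3

Acidic: D, E. Basic: H, K, R.
Acidic residues here: none (0).
Basic residues here: R6, H9, K13 (3).
The two groups share no amino acid, so total = 0 + 3 = 3.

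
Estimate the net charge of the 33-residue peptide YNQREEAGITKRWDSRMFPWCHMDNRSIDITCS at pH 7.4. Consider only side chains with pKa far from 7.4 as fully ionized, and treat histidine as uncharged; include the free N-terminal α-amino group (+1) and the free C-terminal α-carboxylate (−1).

At pH ~7.4 the Lys and Arg side chains are protonated (+1), the Asp and Glu side chains are deprotonated (−1), and with His taken as neutral all other side chains carry no charge.
Positive (K, R): R4, K11, R12, R16, R26 → +5.
Negative (D, E): E5, E6, D14, D24, D29 → −5.
The N-terminus (+1) and C-terminus (−1) cancel.
Net charge = (+5) + (−5) = 0.

0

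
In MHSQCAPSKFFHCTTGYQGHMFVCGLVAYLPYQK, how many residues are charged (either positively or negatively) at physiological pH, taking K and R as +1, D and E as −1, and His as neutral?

2

Charged side chains at pH ~7.4: K, R (positive); D, E (negative).
Matching residues: K9, K34.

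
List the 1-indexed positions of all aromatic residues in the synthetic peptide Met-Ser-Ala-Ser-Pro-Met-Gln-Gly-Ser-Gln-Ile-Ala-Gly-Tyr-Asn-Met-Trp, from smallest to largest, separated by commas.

14, 17

Phenylalanine (F), tryptophan (W), and tyrosine (Y) have aromatic ring side chains.
Matching residues: Tyr14, Trp17.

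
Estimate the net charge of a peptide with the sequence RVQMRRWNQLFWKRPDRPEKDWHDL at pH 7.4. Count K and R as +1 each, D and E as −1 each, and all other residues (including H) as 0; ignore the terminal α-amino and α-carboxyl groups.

Positive (K, R): R1, R5, R6, K13, R14, R17, K20 → +7.
Negative (D, E): D16, E19, D21, D24 → −4.
Net charge = (+7) + (−4) = +3.

+3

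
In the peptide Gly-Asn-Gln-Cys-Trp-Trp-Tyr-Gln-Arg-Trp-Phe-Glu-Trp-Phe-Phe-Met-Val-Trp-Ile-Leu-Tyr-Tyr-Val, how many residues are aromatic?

11

F, W, and Y each carry an aromatic ring on the side chain.
Matching residues: Trp5, Trp6, Tyr7, Trp10, Phe11, Trp13, Phe14, Phe15, Trp18, Tyr21, Tyr22.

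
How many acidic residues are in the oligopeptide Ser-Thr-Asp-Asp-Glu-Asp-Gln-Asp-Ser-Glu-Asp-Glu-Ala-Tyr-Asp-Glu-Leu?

10

Aspartate (D) and glutamate (E) have carboxylic-acid side chains and are the acidic amino acids.
Matching residues: Asp3, Asp4, Glu5, Asp6, Asp8, Glu10, Asp11, Glu12, Asp15, Glu16.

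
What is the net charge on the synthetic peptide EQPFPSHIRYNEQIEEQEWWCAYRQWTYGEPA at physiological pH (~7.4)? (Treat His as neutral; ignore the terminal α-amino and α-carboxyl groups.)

At pH ~7.4 the Lys and Arg side chains are protonated (+1), the Asp and Glu side chains are deprotonated (−1), and with His taken as neutral all other side chains carry no charge.
Positive (K, R): R9, R24 → +2.
Negative (D, E): E1, E12, E15, E16, E18, E30 → −6.
Net charge = (+2) + (−6) = −4.

-4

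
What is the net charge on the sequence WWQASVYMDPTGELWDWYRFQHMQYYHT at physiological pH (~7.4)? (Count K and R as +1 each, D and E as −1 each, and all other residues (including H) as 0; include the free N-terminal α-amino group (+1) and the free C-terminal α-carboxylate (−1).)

-2

Positive (K, R): R19 → +1.
Negative (D, E): D9, E13, D16 → −3.
The N-terminus (+1) and C-terminus (−1) cancel.
Net charge = (+1) + (−3) = −2.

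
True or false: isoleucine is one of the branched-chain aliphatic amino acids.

V, L, and I make up the branched-chain aliphatic group.
Isoleucine is in this group.

True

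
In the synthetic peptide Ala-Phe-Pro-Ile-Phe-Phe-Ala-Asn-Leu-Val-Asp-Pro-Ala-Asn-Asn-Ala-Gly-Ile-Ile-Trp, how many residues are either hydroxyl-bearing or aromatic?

4

Hydroxyl-bearing: S, T, Y. Aromatic: F, W, Y.
Hydroxyl-bearing residues here: none (0).
Aromatic residues here: Phe2, Phe5, Phe6, Trp20 (4).
(Y belongs to both groups, but none appear in this sequence.) Total = 0 + 4 = 4.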